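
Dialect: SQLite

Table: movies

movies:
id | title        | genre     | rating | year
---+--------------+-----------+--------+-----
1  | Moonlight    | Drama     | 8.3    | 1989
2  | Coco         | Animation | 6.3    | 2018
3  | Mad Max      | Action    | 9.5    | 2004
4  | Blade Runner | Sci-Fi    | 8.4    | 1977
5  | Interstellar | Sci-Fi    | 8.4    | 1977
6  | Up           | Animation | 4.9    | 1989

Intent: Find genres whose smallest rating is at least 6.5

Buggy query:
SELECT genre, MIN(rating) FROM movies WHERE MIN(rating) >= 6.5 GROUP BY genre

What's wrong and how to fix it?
Bug: Aggregates like MIN are computed per group after WHERE runs

Fix: Use HAVING for the per-group MIN condition

Corrected query:
SELECT genre, MIN(rating) FROM movies GROUP BY genre HAVING MIN(rating) >= 6.5

Result:
genre  | MIN(rating)
-------+------------
Action | 9.5        
Drama  | 8.3        
Sci-Fi | 8.4        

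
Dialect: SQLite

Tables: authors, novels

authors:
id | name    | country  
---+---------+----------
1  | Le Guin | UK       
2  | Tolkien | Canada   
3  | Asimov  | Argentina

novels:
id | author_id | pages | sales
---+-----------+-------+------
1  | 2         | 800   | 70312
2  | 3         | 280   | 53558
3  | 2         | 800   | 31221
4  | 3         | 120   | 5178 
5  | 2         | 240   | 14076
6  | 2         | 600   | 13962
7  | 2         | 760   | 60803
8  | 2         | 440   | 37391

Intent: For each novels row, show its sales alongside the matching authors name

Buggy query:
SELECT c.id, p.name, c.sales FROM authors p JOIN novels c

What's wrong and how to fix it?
Bug: Missing join condition: each novels row is matched to all authors rows instead of just its own

Fix: Add ON c.author_id = p.id to the JOIN

Corrected query:
SELECT c.id, p.name, c.sales FROM authors p JOIN novels c ON c.author_id = p.id

Result:
id | name    | sales
---+---------+------
1  | Tolkien | 70312
2  | Asimov  | 53558
3  | Tolkien | 31221
4  | Asimov  | 5178 
5  | Tolkien | 14076
6  | Tolkien | 13962
7  | Tolkien | 60803
8  | Tolkien | 37391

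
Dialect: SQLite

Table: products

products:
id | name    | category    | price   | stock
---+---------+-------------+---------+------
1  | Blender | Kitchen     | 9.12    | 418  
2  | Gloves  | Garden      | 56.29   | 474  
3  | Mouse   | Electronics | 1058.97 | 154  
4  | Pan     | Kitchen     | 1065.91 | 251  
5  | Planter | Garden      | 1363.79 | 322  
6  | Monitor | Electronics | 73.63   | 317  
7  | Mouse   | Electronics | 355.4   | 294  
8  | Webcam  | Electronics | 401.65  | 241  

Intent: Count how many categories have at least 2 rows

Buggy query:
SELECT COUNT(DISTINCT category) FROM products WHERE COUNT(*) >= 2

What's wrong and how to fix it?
Bug: COUNT(*) cannot appear in WHERE; the per-group count doesn't exist yet

Fix: Group first with HAVING COUNT(*) >= 2, then COUNT the resulting groups

Corrected query:
SELECT COUNT(*) FROM (SELECT category FROM products GROUP BY category HAVING COUNT(*) >= 2)

Result:
COUNT(*)
--------
3       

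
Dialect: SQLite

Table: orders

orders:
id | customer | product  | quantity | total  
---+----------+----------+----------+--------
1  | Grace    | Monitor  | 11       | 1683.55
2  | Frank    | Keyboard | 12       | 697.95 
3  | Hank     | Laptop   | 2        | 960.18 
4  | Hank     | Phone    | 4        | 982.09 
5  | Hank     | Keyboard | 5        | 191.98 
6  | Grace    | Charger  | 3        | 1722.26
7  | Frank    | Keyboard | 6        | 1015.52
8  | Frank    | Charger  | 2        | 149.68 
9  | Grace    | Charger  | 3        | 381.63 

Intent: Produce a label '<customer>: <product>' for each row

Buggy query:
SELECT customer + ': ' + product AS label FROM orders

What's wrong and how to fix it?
Bug: '+' is numeric addition; on text columns SQLite converts them to 0 instead of concatenating

Fix: Replace + with || to concatenate text

Corrected query:
SELECT customer || ': ' || product AS label FROM orders

Result:
label          
---------------
Grace: Monitor 
Frank: Keyboard
Hank: Laptop   
Hank: Phone    
Hank: Keyboard 
Grace: Charger 
Frank: Keyboard
Frank: Charger 
Grace: Charger 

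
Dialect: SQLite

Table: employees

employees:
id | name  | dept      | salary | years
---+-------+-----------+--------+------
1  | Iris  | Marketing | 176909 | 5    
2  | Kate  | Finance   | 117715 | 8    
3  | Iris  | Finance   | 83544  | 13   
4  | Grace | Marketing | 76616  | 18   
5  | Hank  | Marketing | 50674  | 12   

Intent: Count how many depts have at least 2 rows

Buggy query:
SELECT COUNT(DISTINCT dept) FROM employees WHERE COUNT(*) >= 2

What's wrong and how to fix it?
Bug: WHERE filters individual rows, not groups, so a group-level COUNT is invalid there

Fix: Use a subquery that GROUPs and filters with HAVING, then count its rows

Corrected query:
SELECT COUNT(*) FROM (SELECT dept FROM employees GROUP BY dept HAVING COUNT(*) >= 2)

Result:
COUNT(*)
--------
2       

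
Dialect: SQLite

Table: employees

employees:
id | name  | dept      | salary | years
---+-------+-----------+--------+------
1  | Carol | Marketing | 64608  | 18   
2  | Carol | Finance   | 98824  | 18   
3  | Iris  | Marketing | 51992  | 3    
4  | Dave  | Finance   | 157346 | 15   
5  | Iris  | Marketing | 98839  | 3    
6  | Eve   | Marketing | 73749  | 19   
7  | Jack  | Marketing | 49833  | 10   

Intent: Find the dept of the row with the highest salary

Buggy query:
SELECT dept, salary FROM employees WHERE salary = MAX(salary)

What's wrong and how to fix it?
Bug: MAX(salary) is an aggregate and cannot be used directly in WHERE

Fix: Wrap MAX in a scalar subquery so WHERE compares against a single value

Corrected query:
SELECT dept, salary FROM employees WHERE salary = (SELECT MAX(salary) FROM employees)

Result:
dept    | salary
--------+-------
Finance | 157346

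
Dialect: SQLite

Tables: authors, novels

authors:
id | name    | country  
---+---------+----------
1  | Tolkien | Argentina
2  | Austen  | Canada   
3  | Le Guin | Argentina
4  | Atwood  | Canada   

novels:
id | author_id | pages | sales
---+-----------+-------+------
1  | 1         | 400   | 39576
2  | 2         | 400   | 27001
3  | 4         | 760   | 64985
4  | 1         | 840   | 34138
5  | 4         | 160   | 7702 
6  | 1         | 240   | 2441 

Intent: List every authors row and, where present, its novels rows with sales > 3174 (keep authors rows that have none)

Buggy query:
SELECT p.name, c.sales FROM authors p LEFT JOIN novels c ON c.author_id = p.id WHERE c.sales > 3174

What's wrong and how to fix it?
Bug: A WHERE condition on the right-hand table after LEFT JOIN drops unmatched parents

Fix: Move the right-table condition into the ON clause so unmatched parents are kept

Corrected query:
SELECT p.name, c.sales FROM authors p LEFT JOIN novels c ON c.author_id = p.id AND c.sales > 3174

Result:
name    | sales
--------+------
Tolkien | 34138
Tolkien | 39576
Austen  | 27001
Le Guin | NULL 
Atwood  | 7702 
Atwood  | 64985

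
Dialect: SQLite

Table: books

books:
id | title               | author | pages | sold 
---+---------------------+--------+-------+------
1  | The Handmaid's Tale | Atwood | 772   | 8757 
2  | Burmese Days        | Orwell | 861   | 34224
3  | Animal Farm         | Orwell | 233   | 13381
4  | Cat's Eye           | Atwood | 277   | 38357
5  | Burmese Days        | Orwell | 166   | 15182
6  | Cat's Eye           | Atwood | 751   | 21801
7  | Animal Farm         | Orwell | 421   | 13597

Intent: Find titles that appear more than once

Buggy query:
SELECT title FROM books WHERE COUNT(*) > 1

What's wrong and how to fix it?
Bug: WHERE can't reference COUNT(*); aggregates are computed after WHERE

Fix: Group first, then use HAVING for the count condition

Corrected query:
SELECT title FROM books GROUP BY title HAVING COUNT(*) > 1

Result:
title       
------------
Animal Farm 
Burmese Days
Cat's Eye   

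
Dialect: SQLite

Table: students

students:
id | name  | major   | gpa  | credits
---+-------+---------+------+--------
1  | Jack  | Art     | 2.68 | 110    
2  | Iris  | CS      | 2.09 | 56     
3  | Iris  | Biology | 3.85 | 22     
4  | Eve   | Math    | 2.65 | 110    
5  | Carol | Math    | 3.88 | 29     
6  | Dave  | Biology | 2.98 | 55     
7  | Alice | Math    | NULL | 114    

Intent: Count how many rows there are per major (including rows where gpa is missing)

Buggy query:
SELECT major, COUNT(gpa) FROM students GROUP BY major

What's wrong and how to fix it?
Bug: COUNT(column) counts non-NULL values only; rows with NULL gpa aren't counted

Fix: Replace COUNT(gpa) with COUNT(*)

Corrected query:
SELECT major, COUNT(*) FROM students GROUP BY major

Result:
major   | COUNT(*)
--------+---------
Art     | 1       
Biology | 2       
CS      | 1       
Math    | 3       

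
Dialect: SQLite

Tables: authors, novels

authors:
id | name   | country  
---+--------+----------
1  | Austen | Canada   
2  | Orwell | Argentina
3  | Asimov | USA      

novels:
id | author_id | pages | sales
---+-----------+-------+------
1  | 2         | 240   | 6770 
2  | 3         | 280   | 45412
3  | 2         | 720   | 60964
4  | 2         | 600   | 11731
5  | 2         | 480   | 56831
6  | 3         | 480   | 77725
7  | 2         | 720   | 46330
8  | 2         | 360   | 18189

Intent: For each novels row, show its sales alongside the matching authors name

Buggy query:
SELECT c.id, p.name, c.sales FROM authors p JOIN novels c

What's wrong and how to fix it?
Bug: Missing join condition: each novels row is matched to all authors rows instead of just its own

Fix: Specify the join condition linking the foreign key to the parent id

Corrected query:
SELECT c.id, p.name, c.sales FROM authors p JOIN novels c ON c.author_id = p.id

Result:
id | name   | sales
---+--------+------
1  | Orwell | 6770 
2  | Asimov | 45412
3  | Orwell | 60964
4  | Orwell | 11731
5  | Orwell | 56831
6  | Asimov | 77725
7  | Orwell | 46330
8  | Orwell | 18189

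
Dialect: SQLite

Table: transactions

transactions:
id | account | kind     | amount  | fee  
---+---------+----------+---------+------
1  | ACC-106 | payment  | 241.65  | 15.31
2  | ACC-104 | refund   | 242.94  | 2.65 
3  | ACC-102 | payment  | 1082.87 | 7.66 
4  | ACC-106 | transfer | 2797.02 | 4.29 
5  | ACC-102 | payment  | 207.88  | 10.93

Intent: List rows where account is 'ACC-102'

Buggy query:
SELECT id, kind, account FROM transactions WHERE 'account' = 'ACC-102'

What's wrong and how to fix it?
Bug: 'account' in single quotes is a string literal, not the column; the comparison is literal-vs-literal and never true

Fix: Remove the quotes around the column name (or use double quotes for an identifier)

Corrected query:
SELECT id, kind, account FROM transactions WHERE account = 'ACC-102'

Result:
id | kind    | account
---+---------+--------
3  | payment | ACC-102
5  | payment | ACC-102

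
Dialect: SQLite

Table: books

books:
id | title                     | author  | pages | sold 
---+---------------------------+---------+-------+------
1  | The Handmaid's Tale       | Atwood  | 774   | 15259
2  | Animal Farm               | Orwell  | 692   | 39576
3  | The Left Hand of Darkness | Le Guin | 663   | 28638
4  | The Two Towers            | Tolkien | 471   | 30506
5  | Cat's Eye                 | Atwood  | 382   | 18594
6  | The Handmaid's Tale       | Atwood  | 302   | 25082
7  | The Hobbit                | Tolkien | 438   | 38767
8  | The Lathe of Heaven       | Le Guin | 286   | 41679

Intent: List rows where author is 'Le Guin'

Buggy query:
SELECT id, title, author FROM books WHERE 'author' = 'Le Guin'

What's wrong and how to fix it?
Bug: 'author' in single quotes is a string literal, not the column; the comparison is literal-vs-literal and never true

Fix: Reference the column as author without single quotes

Corrected query:
SELECT id, title, author FROM books WHERE author = 'Le Guin'

Result:
id | title                     | author 
---+---------------------------+--------
3  | The Left Hand of Darkness | Le Guin
8  | The Lathe of Heaven       | Le Guin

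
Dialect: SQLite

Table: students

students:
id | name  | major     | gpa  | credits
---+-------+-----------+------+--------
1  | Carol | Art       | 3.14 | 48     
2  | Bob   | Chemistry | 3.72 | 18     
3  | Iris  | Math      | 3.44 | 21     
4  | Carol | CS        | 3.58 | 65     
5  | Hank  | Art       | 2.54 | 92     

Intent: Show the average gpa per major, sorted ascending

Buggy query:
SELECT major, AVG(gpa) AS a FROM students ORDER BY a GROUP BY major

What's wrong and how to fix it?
Bug: ORDER BY appears before GROUP BY; SQL clause order requires GROUP BY first

Fix: Move ORDER BY to the end, after GROUP BY

Corrected query:
SELECT major, AVG(gpa) AS a FROM students GROUP BY major ORDER BY a

Result:
major     | a   
----------+-----
Art       | 2.84
Math      | 3.44
CS        | 3.58
Chemistry | 3.72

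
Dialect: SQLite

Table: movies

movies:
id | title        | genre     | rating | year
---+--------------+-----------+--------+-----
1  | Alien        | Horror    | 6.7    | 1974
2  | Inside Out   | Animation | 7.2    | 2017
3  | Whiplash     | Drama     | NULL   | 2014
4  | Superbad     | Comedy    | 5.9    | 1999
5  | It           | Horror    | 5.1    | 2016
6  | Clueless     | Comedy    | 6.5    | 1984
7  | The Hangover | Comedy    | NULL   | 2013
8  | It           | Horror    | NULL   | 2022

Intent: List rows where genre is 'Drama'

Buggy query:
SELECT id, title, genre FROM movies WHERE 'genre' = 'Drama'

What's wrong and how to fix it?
Bug: Single quotes denote string literals in SQL; the column name is being compared as a constant string

Fix: Remove the quotes around the column name (or use double quotes for an identifier)

Corrected query:
SELECT id, title, genre FROM movies WHERE genre = 'Drama'

Result:
id | title    | genre
---+----------+------
3  | Whiplash | Drama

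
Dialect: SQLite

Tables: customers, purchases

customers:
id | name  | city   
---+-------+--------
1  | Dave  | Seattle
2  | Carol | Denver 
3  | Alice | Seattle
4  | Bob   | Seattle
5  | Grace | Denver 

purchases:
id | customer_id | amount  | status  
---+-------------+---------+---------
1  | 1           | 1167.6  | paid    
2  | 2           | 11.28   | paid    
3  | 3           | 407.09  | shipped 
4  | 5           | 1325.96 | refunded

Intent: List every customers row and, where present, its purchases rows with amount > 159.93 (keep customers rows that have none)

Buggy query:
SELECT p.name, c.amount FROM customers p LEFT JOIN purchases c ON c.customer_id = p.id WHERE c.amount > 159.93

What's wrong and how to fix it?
Bug: Filtering c.amount in WHERE discards the NULL rows produced by LEFT JOIN, turning it into an inner join

Fix: Move the right-table condition into the ON clause so unmatched parents are kept

Corrected query:
SELECT p.name, c.amount FROM customers p LEFT JOIN purchases c ON c.customer_id = p.id AND c.amount > 159.93

Result:
name  | amount 
------+--------
Dave  | 1167.6 
Carol | NULL   
Alice | 407.09 
Bob   | NULL   
Grace | 1325.96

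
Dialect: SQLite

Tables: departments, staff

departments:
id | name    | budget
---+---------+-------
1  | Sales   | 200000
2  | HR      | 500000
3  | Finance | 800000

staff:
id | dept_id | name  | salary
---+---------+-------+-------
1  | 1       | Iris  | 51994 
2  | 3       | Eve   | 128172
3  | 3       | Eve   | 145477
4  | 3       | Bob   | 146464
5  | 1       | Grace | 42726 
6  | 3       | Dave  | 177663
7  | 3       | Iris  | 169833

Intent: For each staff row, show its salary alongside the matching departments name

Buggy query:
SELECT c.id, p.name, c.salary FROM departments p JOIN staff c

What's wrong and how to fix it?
Bug: JOIN with no ON clause produces a cartesian product; every staff row pairs with every departments row

Fix: Add ON c.dept_id = p.id to the JOIN

Corrected query:
SELECT c.id, p.name, c.salary FROM departments p JOIN staff c ON c.dept_id = p.id

Result:
id | name    | salary
---+---------+-------
1  | Sales   | 51994 
2  | Finance | 128172
3  | Finance | 145477
4  | Finance | 146464
5  | Sales   | 42726 
6  | Finance | 177663
7  | Finance | 169833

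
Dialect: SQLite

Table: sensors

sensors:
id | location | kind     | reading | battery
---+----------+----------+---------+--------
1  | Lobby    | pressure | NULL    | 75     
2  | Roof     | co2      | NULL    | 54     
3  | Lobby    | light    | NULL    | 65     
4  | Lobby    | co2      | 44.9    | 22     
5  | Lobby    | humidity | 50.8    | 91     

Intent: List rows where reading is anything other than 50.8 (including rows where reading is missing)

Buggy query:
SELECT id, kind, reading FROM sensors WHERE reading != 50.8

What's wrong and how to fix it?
Bug: Inequality against NULL is unknown, not true; rows with NULL are dropped

Fix: Add an explicit OR reading IS NULL to include the missing-value rows

Corrected query:
SELECT id, kind, reading FROM sensors WHERE reading != 50.8 OR reading IS NULL

Result:
id | kind     | reading
---+----------+--------
1  | pressure | NULL   
2  | co2      | NULL   
3  | light    | NULL   
4  | co2      | 44.9   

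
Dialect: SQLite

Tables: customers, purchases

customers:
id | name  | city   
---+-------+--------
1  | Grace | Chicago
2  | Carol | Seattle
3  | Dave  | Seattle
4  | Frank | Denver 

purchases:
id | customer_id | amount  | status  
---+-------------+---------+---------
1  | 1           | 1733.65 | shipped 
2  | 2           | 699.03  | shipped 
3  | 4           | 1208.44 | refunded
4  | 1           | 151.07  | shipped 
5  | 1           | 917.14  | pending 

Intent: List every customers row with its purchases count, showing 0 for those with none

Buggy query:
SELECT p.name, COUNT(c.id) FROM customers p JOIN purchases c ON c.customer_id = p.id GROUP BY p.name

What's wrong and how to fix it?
Bug: INNER JOIN drops customers rows that have no matching purchases rows

Fix: Switch to LEFT JOIN to retain unmatched parent rows

Corrected query:
SELECT p.name, COUNT(c.id) FROM customers p LEFT JOIN purchases c ON c.customer_id = p.id GROUP BY p.name

Result:
name  | COUNT(c.id)
------+------------
Carol | 1          
Dave  | 0          
Frank | 1          
Grace | 3          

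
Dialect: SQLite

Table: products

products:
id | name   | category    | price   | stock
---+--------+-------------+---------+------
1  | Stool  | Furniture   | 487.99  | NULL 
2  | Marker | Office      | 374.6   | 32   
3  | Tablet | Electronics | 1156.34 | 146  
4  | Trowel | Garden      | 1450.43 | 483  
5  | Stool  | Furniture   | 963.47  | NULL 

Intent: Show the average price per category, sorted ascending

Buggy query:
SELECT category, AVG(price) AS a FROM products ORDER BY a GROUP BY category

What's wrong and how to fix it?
Bug: ORDER BY appears before GROUP BY; SQL clause order requires GROUP BY first

Fix: Reorder: SELECT … FROM … GROUP BY … ORDER BY …

Corrected query:
SELECT category, AVG(price) AS a FROM products GROUP BY category ORDER BY a

Result:
category    | a      
------------+--------
Office      | 374.6  
Furniture   | 725.73 
Electronics | 1156.34
Garden      | 1450.43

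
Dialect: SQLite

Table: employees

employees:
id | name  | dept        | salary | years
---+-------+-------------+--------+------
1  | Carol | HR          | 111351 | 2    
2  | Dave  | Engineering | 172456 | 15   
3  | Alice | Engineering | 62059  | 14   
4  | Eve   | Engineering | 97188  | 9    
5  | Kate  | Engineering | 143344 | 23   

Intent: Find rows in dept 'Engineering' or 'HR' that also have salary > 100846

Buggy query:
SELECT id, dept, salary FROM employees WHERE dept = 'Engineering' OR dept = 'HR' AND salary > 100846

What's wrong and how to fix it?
Bug: AND binds tighter than OR, so this parses as dept = 'Engineering' OR (dept = 'HR' AND salary > 100846)

Fix: Add parentheses around the OR so the AND applies to both alternatives

Corrected query:
SELECT id, dept, salary FROM employees WHERE (dept = 'Engineering' OR dept = 'HR') AND salary > 100846

Result:
id | dept        | salary
---+-------------+-------
1  | HR          | 111351
2  | Engineering | 172456
5  | Engineering | 143344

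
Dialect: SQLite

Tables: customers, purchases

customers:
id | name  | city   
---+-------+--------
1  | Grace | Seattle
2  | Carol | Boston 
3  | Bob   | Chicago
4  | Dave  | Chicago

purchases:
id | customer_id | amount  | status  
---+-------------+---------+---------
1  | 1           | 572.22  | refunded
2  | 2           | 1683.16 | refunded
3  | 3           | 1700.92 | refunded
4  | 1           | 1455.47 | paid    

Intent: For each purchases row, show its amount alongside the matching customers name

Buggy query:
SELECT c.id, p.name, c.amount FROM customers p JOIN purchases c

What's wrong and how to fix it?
Bug: Missing join condition: each purchases row is matched to all customers rows instead of just its own

Fix: Specify the join condition linking the foreign key to the parent id

Corrected query:
SELECT c.id, p.name, c.amount FROM customers p JOIN purchases c ON c.customer_id = p.id

Result:
id | name  | amount 
---+-------+--------
1  | Grace | 572.22 
2  | Carol | 1683.16
3  | Bob   | 1700.92
4  | Grace | 1455.47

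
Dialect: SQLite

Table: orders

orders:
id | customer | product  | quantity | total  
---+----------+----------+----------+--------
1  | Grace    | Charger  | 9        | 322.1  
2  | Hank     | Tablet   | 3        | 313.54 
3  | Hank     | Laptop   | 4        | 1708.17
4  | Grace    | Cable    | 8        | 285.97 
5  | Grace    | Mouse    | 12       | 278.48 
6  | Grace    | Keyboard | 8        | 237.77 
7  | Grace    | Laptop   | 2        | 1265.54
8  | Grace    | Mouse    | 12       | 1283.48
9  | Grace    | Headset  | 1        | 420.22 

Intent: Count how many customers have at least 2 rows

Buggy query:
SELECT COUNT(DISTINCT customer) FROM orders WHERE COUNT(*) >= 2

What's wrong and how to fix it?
Bug: WHERE filters individual rows, not groups, so a group-level COUNT is invalid there

Fix: Use a subquery that GROUPs and filters with HAVING, then count its rows

Corrected query:
SELECT COUNT(*) FROM (SELECT customer FROM orders GROUP BY customer HAVING COUNT(*) >= 2)

Result:
COUNT(*)
--------
2       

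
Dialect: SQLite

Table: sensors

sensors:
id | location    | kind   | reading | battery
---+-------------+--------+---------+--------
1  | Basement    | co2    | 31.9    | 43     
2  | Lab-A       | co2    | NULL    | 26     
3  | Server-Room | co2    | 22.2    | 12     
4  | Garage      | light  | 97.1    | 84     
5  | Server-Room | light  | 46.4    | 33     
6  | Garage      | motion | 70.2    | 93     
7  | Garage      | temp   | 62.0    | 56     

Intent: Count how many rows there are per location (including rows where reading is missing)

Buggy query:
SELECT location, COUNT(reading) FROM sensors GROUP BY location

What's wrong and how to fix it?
Bug: COUNT(column) counts non-NULL values only; rows with NULL reading aren't counted

Fix: Use COUNT(*) to count all rows regardless of NULL

Corrected query:
SELECT location, COUNT(*) FROM sensors GROUP BY location

Result:
location    | COUNT(*)
------------+---------
Basement    | 1       
Garage      | 3       
Lab-A       | 1       
Server-Room | 2       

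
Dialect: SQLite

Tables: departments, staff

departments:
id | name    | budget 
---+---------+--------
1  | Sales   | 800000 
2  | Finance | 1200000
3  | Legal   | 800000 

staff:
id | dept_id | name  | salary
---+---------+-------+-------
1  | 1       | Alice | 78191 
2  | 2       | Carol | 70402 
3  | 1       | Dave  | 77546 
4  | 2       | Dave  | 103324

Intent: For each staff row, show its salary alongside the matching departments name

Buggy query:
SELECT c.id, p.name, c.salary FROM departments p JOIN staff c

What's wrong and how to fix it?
Bug: Missing join condition: each staff row is matched to all departments rows instead of just its own

Fix: Add ON c.dept_id = p.id to the JOIN

Corrected query:
SELECT c.id, p.name, c.salary FROM departments p JOIN staff c ON c.dept_id = p.id

Result:
id | name    | salary
---+---------+-------
1  | Sales   | 78191 
2  | Finance | 70402 
3  | Sales   | 77546 
4  | Finance | 103324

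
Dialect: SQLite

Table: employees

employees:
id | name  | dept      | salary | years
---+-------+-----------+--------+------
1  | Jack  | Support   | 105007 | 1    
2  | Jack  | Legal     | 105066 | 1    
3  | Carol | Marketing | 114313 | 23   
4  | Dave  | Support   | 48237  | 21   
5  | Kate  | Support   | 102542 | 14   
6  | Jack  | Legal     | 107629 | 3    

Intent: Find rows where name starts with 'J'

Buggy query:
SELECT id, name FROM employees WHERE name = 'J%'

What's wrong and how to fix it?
Bug: '=' compares the literal string including the % character; pattern matching needs LIKE

Fix: Replace '=' with LIKE so 'J%' is treated as a pattern

Corrected query:
SELECT id, name FROM employees WHERE name LIKE 'J%'

Result:
id | name
---+-----
1  | Jack
2  | Jack
6  | Jack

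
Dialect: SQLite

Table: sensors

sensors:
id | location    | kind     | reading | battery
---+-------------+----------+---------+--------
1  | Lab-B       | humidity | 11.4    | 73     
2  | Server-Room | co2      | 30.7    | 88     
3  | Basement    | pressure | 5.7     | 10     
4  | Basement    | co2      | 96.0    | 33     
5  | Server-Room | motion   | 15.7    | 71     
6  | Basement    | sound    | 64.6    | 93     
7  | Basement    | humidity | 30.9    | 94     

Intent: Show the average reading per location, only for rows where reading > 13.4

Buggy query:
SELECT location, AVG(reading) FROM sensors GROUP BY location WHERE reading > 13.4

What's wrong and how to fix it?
Bug: Row-level WHERE must come before GROUP BY in the clause order

Fix: Move the WHERE clause before GROUP BY

Corrected query:
SELECT location, AVG(reading) FROM sensors WHERE reading > 13.4 GROUP BY location

Result:
location    | AVG(reading)
------------+-------------
Basement    | 63.833333   
Server-Room | 23.2        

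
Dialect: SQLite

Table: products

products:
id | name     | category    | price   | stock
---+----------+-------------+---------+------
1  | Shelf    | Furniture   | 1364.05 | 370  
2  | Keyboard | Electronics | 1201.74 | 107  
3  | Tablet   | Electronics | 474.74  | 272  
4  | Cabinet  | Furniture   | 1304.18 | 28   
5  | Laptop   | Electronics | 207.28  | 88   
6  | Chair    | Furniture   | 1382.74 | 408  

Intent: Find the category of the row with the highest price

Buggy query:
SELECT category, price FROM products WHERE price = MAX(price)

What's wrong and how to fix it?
Bug: WHERE is evaluated per row; an aggregate over the whole table isn't defined there

Fix: Wrap MAX in a scalar subquery so WHERE compares against a single value

Corrected query:
SELECT category, price FROM products WHERE price = (SELECT MAX(price) FROM products)

Result:
category  | price  
----------+--------
Furniture | 1382.74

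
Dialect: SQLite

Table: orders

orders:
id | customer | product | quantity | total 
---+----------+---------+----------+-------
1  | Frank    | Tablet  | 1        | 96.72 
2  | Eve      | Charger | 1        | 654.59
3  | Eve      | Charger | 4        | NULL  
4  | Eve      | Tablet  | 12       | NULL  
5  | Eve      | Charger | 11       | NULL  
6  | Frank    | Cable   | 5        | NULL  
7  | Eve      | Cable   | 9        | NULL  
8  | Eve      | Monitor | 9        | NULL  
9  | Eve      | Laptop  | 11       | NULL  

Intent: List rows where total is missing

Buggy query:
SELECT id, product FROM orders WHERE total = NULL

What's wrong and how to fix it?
Bug: '= NULL' is always unknown in SQL three-valued logic, so no rows match

Fix: Replace '= NULL' with 'IS NULL'

Corrected query:
SELECT id, product FROM orders WHERE total IS NULL

Result:
id | product
---+--------
3  | Charger
4  | Tablet 
5  | Charger
6  | Cable  
7  | Cable  
8  | Monitor
9  | Laptop 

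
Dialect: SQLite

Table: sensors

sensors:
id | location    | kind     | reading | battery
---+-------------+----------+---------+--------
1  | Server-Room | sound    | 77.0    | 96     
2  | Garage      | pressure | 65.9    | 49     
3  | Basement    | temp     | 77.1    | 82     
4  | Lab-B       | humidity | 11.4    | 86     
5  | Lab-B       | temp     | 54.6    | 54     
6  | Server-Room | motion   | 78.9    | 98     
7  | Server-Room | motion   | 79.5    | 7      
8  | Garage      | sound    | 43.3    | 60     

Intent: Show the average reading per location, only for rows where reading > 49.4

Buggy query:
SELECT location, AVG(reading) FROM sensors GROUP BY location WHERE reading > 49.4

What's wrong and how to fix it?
Bug: Row-level WHERE must come before GROUP BY in the clause order

Fix: Place WHERE between FROM and GROUP BY

Corrected query:
SELECT location, AVG(reading) FROM sensors WHERE reading > 49.4 GROUP BY location

Result:
location    | AVG(reading)
------------+-------------
Basement    | 77.1        
Garage      | 65.9        
Lab-B       | 54.6        
Server-Room | 78.466667   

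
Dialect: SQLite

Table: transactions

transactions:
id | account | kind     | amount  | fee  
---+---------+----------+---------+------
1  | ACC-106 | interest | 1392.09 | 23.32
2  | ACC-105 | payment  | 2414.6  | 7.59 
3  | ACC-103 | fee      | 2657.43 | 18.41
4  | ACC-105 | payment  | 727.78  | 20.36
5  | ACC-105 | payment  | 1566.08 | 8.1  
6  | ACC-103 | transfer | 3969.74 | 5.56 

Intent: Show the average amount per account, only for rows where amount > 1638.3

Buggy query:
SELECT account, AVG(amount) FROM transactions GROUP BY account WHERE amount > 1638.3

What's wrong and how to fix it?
Bug: Row-level WHERE must come before GROUP BY in the clause order

Fix: Place WHERE between FROM and GROUP BY

Corrected query:
SELECT account, AVG(amount) FROM transactions WHERE amount > 1638.3 GROUP BY account

Result:
account | AVG(amount)
--------+------------
ACC-103 | 3313.585   
ACC-105 | 2414.6     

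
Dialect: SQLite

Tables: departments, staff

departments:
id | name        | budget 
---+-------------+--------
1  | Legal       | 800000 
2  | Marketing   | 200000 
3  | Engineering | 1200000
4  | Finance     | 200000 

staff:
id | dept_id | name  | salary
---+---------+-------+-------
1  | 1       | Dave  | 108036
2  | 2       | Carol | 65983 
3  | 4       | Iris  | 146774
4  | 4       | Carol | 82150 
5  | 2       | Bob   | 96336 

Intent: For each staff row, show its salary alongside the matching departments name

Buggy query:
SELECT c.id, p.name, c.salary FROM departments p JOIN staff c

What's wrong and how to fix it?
Bug: Missing join condition: each staff row is matched to all departments rows instead of just its own

Fix: Add ON c.dept_id = p.id to the JOIN

Corrected query:
SELECT c.id, p.name, c.salary FROM departments p JOIN staff c ON c.dept_id = p.id

Result:
id | name      | salary
---+-----------+-------
1  | Legal     | 108036
2  | Marketing | 65983 
3  | Finance   | 146774
4  | Finance   | 82150 
5  | Marketing | 96336 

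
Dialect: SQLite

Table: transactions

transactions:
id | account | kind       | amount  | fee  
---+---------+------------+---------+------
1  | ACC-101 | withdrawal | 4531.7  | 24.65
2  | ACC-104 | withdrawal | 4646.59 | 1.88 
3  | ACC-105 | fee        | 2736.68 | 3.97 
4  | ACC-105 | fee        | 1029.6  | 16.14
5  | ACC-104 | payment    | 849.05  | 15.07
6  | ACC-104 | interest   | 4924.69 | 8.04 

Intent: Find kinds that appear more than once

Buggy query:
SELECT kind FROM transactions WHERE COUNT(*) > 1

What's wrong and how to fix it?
Bug: WHERE can't reference COUNT(*); aggregates are computed after WHERE

Fix: Group first, then use HAVING for the count condition

Corrected query:
SELECT kind FROM transactions GROUP BY kind HAVING COUNT(*) > 1

Result:
kind      
----------
fee       
withdrawal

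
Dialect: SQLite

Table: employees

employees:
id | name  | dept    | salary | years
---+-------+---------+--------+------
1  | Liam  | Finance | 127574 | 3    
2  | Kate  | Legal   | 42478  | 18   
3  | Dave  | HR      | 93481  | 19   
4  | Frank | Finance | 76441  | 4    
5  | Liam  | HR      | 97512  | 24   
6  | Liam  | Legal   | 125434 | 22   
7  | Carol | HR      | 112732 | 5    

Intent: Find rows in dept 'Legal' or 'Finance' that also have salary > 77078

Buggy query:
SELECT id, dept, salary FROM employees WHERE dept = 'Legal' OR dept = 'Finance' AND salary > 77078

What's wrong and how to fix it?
Bug: AND binds tighter than OR, so this parses as dept = 'Legal' OR (dept = 'Finance' AND salary > 77078)

Fix: Add parentheses around the OR so the AND applies to both alternatives

Corrected query:
SELECT id, dept, salary FROM employees WHERE (dept = 'Legal' OR dept = 'Finance') AND salary > 77078

Result:
id | dept    | salary
---+---------+-------
1  | Finance | 127574
6  | Legal   | 125434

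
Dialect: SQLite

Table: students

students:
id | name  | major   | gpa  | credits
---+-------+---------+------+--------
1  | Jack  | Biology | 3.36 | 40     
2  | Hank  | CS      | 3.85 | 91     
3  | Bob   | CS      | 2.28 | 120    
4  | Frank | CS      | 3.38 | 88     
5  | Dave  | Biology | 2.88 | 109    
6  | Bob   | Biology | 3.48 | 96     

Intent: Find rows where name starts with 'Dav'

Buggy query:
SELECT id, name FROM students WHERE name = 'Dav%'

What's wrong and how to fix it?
Bug: '=' compares the literal string including the % character; pattern matching needs LIKE

Fix: Use LIKE for wildcard pattern matching

Corrected query:
SELECT id, name FROM students WHERE name LIKE 'Dav%'

Result:
id | name
---+-----
5  | Dave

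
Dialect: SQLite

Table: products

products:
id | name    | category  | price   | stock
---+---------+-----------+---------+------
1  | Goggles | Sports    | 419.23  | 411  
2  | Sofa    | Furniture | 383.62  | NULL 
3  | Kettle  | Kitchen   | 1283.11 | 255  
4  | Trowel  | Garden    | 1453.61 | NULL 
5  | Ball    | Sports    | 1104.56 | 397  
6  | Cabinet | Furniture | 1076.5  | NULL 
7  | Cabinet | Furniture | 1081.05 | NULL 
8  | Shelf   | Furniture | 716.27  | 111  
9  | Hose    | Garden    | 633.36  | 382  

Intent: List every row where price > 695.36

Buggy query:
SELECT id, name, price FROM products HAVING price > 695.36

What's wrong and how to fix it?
Bug: HAVING filters the output of aggregation, but this query has no GROUP BY and no aggregate functions, so SQLite rejects it (HAVING clause on a non-aggregate query); the condition here is per row

Fix: Replace HAVING with WHERE since the condition applies to individual rows

Corrected query:
SELECT id, name, price FROM products WHERE price > 695.36

Result:
id | name    | price  
---+---------+--------
3  | Kettle  | 1283.11
4  | Trowel  | 1453.61
5  | Ball    | 1104.56
6  | Cabinet | 1076.5 
7  | Cabinet | 1081.05
8  | Shelf   | 716.27 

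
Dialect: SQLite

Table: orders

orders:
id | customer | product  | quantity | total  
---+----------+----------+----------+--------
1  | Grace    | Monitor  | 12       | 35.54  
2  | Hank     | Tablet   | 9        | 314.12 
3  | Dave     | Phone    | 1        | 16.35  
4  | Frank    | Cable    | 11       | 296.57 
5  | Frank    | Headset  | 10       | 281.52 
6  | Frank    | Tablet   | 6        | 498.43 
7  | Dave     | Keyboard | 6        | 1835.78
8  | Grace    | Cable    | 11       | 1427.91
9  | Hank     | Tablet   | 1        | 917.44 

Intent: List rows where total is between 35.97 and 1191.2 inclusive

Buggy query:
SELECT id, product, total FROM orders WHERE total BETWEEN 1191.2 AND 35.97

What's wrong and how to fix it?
Bug: BETWEEN expects the lower bound first; with 1191.2 AND 35.97 the range is empty

Fix: Swap the bounds so the smaller value comes first

Corrected query:
SELECT id, product, total FROM orders WHERE total BETWEEN 35.97 AND 1191.2

Result:
id | product | total 
---+---------+-------
2  | Tablet  | 314.12
4  | Cable   | 296.57
5  | Headset | 281.52
6  | Tablet  | 498.43
9  | Tablet  | 917.44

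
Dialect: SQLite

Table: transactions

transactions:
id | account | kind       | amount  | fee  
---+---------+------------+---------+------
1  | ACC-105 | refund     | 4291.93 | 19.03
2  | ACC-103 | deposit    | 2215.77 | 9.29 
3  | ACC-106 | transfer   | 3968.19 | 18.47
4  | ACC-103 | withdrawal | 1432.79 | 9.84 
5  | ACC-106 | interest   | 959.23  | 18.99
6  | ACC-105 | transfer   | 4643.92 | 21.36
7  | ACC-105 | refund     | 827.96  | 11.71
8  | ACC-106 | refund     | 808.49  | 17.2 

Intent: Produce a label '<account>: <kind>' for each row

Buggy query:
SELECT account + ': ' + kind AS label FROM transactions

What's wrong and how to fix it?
Bug: '+' is numeric addition; on text columns SQLite converts them to 0 instead of concatenating

Fix: Use the || operator for string concatenation

Corrected query:
SELECT account || ': ' || kind AS label FROM transactions

Result:
label              
-------------------
ACC-105: refund    
ACC-103: deposit   
ACC-106: transfer  
ACC-103: withdrawal
ACC-106: interest  
ACC-105: transfer  
ACC-105: refund    
ACC-106: refund    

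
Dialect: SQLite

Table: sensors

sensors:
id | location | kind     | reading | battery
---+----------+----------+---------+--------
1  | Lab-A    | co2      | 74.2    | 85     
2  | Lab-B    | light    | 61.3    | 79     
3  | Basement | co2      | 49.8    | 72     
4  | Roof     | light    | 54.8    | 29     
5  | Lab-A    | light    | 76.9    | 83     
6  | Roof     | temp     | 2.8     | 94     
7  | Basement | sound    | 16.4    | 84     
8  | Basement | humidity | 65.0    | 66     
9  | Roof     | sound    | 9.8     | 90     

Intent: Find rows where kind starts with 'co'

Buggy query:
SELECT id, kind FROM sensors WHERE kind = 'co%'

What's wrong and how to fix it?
Bug: Wildcards only work with LIKE; '=' treats '%' as a literal character

Fix: Use LIKE for wildcard pattern matching

Corrected query:
SELECT id, kind FROM sensors WHERE kind LIKE 'co%'

Result:
id | kind
---+-----
1  | co2 
3  | co2 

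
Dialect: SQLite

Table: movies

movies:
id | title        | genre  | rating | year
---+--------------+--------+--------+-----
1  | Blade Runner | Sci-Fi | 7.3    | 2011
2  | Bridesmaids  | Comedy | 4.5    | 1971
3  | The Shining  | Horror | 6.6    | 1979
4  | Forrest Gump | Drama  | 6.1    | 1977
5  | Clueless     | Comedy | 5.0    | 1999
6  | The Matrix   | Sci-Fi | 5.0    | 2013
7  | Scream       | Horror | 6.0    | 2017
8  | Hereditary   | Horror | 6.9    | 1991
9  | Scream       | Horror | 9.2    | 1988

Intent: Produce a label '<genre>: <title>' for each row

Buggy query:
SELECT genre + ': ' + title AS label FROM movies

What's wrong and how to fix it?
Bug: SQLite uses || for string concatenation; + coerces text to numbers (yielding 0)

Fix: Replace + with || to concatenate text

Corrected query:
SELECT genre || ': ' || title AS label FROM movies

Result:
label               
--------------------
Sci-Fi: Blade Runner
Comedy: Bridesmaids 
Horror: The Shining 
Drama: Forrest Gump 
Comedy: Clueless    
Sci-Fi: The Matrix  
Horror: Scream      
Horror: Hereditary  
Horror: Scream      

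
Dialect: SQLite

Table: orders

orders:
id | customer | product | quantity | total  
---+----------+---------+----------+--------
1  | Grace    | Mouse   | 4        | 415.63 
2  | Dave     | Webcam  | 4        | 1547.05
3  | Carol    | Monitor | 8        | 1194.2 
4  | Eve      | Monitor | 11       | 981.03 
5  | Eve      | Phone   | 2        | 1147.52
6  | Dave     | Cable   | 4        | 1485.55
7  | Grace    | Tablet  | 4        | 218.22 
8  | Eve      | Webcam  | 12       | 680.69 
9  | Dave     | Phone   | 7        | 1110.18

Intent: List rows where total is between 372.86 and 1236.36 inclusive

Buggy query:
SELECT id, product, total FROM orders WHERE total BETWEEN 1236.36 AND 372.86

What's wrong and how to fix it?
Bug: BETWEEN expects the lower bound first; with 1236.36 AND 372.86 the range is empty

Fix: Write BETWEEN 372.86 AND 1236.36

Corrected query:
SELECT id, product, total FROM orders WHERE total BETWEEN 372.86 AND 1236.36

Result:
id | product | total  
---+---------+--------
1  | Mouse   | 415.63 
3  | Monitor | 1194.2 
4  | Monitor | 981.03 
5  | Phone   | 1147.52
8  | Webcam  | 680.69 
9  | Phone   | 1110.18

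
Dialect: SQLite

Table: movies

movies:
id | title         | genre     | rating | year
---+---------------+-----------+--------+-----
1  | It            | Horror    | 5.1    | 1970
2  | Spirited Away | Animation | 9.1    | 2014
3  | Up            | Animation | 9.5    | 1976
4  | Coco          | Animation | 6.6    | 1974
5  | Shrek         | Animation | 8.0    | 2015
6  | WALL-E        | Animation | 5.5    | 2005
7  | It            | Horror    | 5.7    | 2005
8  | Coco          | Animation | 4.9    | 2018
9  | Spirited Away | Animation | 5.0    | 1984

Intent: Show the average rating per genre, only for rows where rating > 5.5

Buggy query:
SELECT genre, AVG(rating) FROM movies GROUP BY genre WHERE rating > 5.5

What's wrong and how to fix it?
Bug: Row-level WHERE must come before GROUP BY in the clause order

Fix: Move the WHERE clause before GROUP BY

Corrected query:
SELECT genre, AVG(rating) FROM movies WHERE rating > 5.5 GROUP BY genre

Result:
genre     | AVG(rating)
----------+------------
Animation | 8.3        
Horror    | 5.7        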